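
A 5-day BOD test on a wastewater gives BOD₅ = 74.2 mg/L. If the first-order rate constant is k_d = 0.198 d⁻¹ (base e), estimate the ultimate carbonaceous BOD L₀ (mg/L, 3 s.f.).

L₀ ≈ 118 mg/L

BOD₅ = L₀(1 − e^(−5k_d)) ⇒ L₀ = BOD₅ / (1 − e^(−5×0.198))
= 74.2 / (1 − 0.3716) = 74.2 / 0.6284 = 118.1 mg/L.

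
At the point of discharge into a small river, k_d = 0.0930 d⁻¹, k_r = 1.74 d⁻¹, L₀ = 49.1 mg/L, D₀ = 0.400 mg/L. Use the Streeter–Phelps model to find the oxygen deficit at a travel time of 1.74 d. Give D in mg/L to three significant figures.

D ≈ 2.24 mg/L

k_d L₀/(k_r−k_d) = 0.0930×49.1/(1.74−0.0930) = 4.566/1.647 = 2.772 mg/L.
e^(−k_d t) = e^(−0.0930×1.740) = 0.8506; e^(−k_r t) = e^(−1.74×1.740) = 0.04843.
D = 2.772 × (0.8506 − 0.04843) + 0.400 × 0.04843 = 2.224 + 0.01937 = 2.243 mg/L.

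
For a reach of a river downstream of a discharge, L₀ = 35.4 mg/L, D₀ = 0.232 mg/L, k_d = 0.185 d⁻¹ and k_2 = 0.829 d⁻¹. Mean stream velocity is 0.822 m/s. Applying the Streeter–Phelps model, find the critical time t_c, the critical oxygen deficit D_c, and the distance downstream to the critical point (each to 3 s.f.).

t_c ≈ 2.29 d; D_c ≈ 5.17 mg/L; x_c ≈ 163 km

t_c = [1/(k_2−k_d)] ln[(k_2/k_d)(1 − D₀(k_2−k_d)/(k_d L₀))]
= [1/(0.829−0.185)] ln[(0.829/0.185)(1 − 0.232×0.6440/(0.185×35.4))]
= (1/0.6440) ln[4.481 × 0.9772] = 1.553 × ln(4.379) = 1.553 × 1.477 = 2.293 d.
D_c = (k_d/k_2) L₀ e^(−k_d t_c) = (0.185/0.829) × 35.4 × e^(−0.185×2.293) = 0.2232 × 35.4 × 0.6543 = 5.169 mg/L.
x_c = v t_c = 0.822 m/s × 2.293 d × 86400 s/d = 162900 m ≈ 163 km.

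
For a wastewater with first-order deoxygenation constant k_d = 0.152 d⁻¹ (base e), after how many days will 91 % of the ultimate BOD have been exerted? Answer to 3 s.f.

y/L₀ = 1 − e^(−k_d t) = 0.91 ⇒ e^(−k_d t) = 0.0900
t = −ln(0.0900) / 0.152 = 2.408 / 0.152 = 15.84 d.

t ≈ 15.8 d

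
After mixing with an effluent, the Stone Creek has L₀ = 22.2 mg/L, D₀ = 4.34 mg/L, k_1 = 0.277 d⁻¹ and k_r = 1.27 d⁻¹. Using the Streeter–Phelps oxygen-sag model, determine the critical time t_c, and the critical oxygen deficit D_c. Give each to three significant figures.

t_c ≈ 0.318 d; D_c ≈ 4.43 mg/L

At the critical point dD/dt = 0, so k_1 L₀ e^(−k_1 t) = k_r D. Substituting D(t) from the Streeter–Phelps equation and solving for t gives
t_c = ln[(k_r/k_1)(1 − D₀(k_r−k_1)/(k_1 L₀))] / (k_r−k_1).
Here k_r−k_1 = 0.9930 d⁻¹ and 1 − D₀(k_r−k_1)/(k_1 L₀) = 1 − 4.34×0.9930/(0.277×22.2) = 0.2992, so
t_c = ln(4.585 × 0.2992) / 0.9930 = 0.3160 / 0.9930 = 0.3183 d.
L(t_c) = L₀ e^(−k_1 t_c) = 22.2 × 0.9156 = 20.33 mg/L, and at the critical point k_r D_c = k_1 L, so D_c = (0.277/1.27) × 20.33 = 4.433 mg/L.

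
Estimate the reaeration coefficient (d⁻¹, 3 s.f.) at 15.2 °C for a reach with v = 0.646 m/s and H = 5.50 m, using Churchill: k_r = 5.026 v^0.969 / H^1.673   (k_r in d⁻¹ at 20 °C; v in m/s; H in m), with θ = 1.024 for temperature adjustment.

k_r ≈ 0.170 d⁻¹

k_r(20) = 5.026 × 0.646^0.969 / 5.50^1.673 = 5.026 × 0.6548 / 17.32 = 0.1900 d⁻¹.
k_r(15.2) = 0.1900 × 1.024^(15.2−20) = 0.1900 × 0.8924 = 0.1695 d⁻¹.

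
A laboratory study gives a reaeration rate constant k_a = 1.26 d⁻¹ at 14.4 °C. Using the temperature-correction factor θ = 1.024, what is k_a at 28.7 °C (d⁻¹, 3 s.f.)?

k_a(T₂) = k_a(T₁) · θ^(T₂−T₁) = 1.26 × 1.024^(28.7−14.4)
= 1.26 × 1.024^14.3 = 1.26 × 1.404 = 1.769 d⁻¹.

k_a ≈ 1.77 d⁻¹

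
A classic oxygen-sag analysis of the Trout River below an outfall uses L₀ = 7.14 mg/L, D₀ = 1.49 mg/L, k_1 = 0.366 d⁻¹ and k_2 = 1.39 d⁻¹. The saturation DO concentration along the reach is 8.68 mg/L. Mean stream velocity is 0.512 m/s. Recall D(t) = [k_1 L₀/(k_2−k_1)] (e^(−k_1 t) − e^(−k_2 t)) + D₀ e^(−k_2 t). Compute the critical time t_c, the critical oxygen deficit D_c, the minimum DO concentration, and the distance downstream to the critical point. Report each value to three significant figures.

t_c = [1/(k_2−k_1)] ln[(k_2/k_1)(1 − D₀(k_2−k_1)/(k_1 L₀))]
= [1/(1.39−0.366)] ln[(1.39/0.366)(1 − 1.49×1.024/(0.366×7.14))]
= (1/1.024) ln[3.798 × 0.4161] = 0.9766 × ln(1.580) = 0.9766 × 0.4577 = 0.4470 d.
D_c = (k_1/k_2) L₀ e^(−k_1 t_c) = (0.366/1.39) × 7.14 × e^(−0.366×0.4470) = 0.2633 × 7.14 × 0.8491 = 1.596 mg/L.
Minimum DO = C_s − D_c = 8.68 − 1.596 = 7.084 mg/L.
x_c = v t_c = 0.512 m/s × 0.4470 d × 86400 s/d = 19770 m ≈ 19.8 km.

t_c ≈ 0.447 d; D_c ≈ 1.60 mg/L; min DO ≈ 7.08 mg/L; x_c ≈ 19.8 km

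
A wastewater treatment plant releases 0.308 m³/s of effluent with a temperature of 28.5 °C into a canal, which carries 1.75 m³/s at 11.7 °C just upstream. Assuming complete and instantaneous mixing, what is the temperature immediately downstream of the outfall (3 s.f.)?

Flow-weighted mixing: C = (Q_r C_r + Q_w C_w)/(Q_r + Q_w)
= (1.75×11.7 + 0.308×28.5)/(1.75 + 0.308) = 29.25/2.058 = 14.21 °C.

14.2 °C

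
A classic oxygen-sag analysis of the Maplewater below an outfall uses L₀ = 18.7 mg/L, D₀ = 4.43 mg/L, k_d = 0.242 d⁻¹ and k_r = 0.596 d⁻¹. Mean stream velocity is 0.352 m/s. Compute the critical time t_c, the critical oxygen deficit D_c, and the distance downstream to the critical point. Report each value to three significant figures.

t_c ≈ 1.34 d; D_c ≈ 5.48 mg/L; x_c ≈ 40.9 km

With k_r/k_d = 2.463 and 1 − D₀(k_r−k_d)/(k_d L₀) = 0.6535,
t_c = ln(2.463 × 0.6535) / (0.596 − 0.242) = ln(1.609) / 0.3540 = 0.4758/0.3540 = 1.344 d.
L(t_c) = L₀ e^(−k_d t_c) = 18.7 × 0.7223 = 13.51 mg/L, and at the critical point k_r D_c = k_d L, so D_c = (0.242/0.596) × 13.51 = 5.485 mg/L.
x_c = v t_c = 0.352 m/s × 1.344 d × 86400 s/d = 40880 m ≈ 40.9 km.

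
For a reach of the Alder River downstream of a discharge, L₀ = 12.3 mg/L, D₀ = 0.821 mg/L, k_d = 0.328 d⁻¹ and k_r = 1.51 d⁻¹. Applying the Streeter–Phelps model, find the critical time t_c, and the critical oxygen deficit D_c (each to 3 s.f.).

t_c ≈ 1.06 d; D_c ≈ 1.89 mg/L

t_c = [1/(k_r−k_d)] ln[(k_r/k_d)(1 − D₀(k_r−k_d)/(k_d L₀))]
= [1/(1.51−0.328)] ln[(1.51/0.328)(1 − 0.821×1.182/(0.328×12.3))]
= (1/1.182) ln[4.604 × 0.7595] = 0.8460 × ln(3.496) = 0.8460 × 1.252 = 1.059 d.
L(t_c) = L₀ e^(−k_d t_c) = 12.3 × 0.7066 = 8.691 mg/L, and at the critical point k_r D_c = k_d L, so D_c = (0.328/1.51) × 8.691 = 1.888 mg/L.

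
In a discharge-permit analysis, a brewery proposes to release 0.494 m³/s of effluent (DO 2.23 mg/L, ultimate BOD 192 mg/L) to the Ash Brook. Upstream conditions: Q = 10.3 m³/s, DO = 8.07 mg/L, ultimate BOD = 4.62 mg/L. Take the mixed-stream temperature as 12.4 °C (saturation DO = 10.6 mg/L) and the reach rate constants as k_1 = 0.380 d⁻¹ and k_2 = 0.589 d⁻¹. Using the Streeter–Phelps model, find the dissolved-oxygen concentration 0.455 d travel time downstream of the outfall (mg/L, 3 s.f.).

DO ≈ 6.63 mg/L

Mixed DO = (10.3×8.07 + 0.494×2.23)/(10.3+0.494) = 84.22/10.79 = 7.803 mg/L.
Mixed L₀ = (10.3×4.62 + 0.494×192)/(10.79) = 142.4/10.79 = 13.20 mg/L.
Initial deficit D₀ = C_s − DO₀ = 10.6 − 7.803 = 2.797 mg/L.
D(0.455) = [0.380×13.20/(0.589−0.380)](e^(−0.380×0.455) − e^(−0.589×0.455)) + 2.797 e^(−0.589×0.455)
= 23.99 × (0.8412 − 0.7649) + 2.797 × 0.7649 = 3.971 mg/L.
DO = 10.6 − 3.971 = 6.629 mg/L.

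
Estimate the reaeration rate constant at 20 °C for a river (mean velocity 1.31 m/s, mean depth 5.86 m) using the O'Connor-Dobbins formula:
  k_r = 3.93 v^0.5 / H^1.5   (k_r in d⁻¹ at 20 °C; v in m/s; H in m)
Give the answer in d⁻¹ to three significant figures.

k_r = 3.93 × 1.31^0.5 / 5.86^1.5 = 3.93 × 1.145 / 14.19 = 0.3171 d⁻¹.

k_r ≈ 0.317 d⁻¹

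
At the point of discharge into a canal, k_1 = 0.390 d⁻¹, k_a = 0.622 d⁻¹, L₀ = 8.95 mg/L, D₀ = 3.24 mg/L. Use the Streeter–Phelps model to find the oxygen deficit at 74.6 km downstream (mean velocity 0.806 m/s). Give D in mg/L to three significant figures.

Travel time t = x/v = 74.6 km / (0.806 m/s) = 74600 m / 0.806 m/s = 92560 s = 1.071 d.
k_1 L₀/(k_a−k_1) = 0.390×8.95/(0.622−0.390) = 3.490/0.2320 = 15.05 mg/L.
e^(−k_1 t) = e^(−0.390×1.071) = 0.6585; e^(−k_a t) = e^(−0.622×1.071) = 0.5136.
D = 15.05 × (0.6585 − 0.5136) + 3.24 × 0.5136 = 2.180 + 1.664 = 3.844 mg/L.

D ≈ 3.84 mg/L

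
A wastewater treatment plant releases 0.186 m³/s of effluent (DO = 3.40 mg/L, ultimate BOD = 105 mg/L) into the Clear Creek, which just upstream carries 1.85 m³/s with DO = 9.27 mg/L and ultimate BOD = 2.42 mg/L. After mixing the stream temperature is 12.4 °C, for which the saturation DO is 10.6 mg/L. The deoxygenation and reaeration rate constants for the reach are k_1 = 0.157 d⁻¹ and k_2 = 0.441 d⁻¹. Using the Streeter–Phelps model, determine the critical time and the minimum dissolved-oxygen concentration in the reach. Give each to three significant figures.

t_c ≈ 2.45 d; minimum DO ≈ 7.74 mg/L

Mixed DO = (1.85×9.27 + 0.186×3.40)/(1.85+0.186) = 17.78/2.036 = 8.734 mg/L.
Mixed L₀ = (1.85×2.42 + 0.186×105)/(2.036) = 24.01/2.036 = 11.79 mg/L.
Initial deficit D₀ = C_s − DO₀ = 10.6 − 8.734 = 1.866 mg/L.
t_c = (1/0.2840) ln[(0.441/0.157)(1 − 1.866×0.2840/(0.157×11.79))] = 3.521 × ln(2.005) = 2.449 d.
D_c = (0.157/0.441) × 11.79 × e^(−0.157×2.449) = 0.3560 × 11.79 × 0.6808 = 2.858 mg/L.
Minimum DO = 10.6 − 2.858 = 7.742 mg/L.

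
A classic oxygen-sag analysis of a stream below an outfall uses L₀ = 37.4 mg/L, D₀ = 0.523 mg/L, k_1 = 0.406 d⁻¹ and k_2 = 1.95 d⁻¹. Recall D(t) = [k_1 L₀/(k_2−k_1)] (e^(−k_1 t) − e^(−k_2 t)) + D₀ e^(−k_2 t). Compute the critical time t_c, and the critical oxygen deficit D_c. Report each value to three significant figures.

t_c = [1/(k_2−k_1)] ln[(k_2/k_1)(1 − D₀(k_2−k_1)/(k_1 L₀))]
= [1/(1.95−0.406)] ln[(1.95/0.406)(1 − 0.523×1.544/(0.406×37.4))]
= (1/1.544) ln[4.803 × 0.9468] = 0.6477 × ln(4.548) = 0.6477 × 1.515 = 0.9809 d.
D_c = (k_1/k_2) L₀ e^(−k_1 t_c) = (0.406/1.95) × 37.4 × e^(−0.406×0.9809) = 0.2082 × 37.4 × 0.6715 = 5.229 mg/L.

t_c ≈ 0.981 d; D_c ≈ 5.23 mg/L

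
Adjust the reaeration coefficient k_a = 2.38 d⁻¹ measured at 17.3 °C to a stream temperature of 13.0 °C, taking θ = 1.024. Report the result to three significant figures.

k_a(T₂) = k_a(T₁) · θ^(T₂−T₁) = 2.38 × 1.024^(13.0−17.3)
= 2.38 × 1.024^-4.30 = 2.38 × 0.9030 = 2.149 d⁻¹.

k_a ≈ 2.15 d⁻¹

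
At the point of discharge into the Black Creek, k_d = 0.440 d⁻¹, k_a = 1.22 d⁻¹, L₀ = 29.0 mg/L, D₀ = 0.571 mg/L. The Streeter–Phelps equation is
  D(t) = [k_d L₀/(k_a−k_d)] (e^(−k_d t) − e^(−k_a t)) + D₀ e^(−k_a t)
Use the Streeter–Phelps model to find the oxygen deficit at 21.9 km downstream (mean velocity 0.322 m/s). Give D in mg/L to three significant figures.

Travel time t = x/v = 21.9 km / (0.322 m/s) = 21900 m / 0.322 m/s = 68010 s = 0.7872 d.
k_d L₀/(k_a−k_d) = 0.440×29.0/(1.22−0.440) = 12.76/0.7800 = 16.36 mg/L.
e^(−k_d t) = e^(−0.440×0.7872) = 0.7073; e^(−k_a t) = e^(−1.22×0.7872) = 0.3828.
D = 16.36 × (0.7073 − 0.3828) + 0.571 × 0.3828 = 5.309 + 0.2186 = 5.527 mg/L.

D ≈ 5.53 mg/L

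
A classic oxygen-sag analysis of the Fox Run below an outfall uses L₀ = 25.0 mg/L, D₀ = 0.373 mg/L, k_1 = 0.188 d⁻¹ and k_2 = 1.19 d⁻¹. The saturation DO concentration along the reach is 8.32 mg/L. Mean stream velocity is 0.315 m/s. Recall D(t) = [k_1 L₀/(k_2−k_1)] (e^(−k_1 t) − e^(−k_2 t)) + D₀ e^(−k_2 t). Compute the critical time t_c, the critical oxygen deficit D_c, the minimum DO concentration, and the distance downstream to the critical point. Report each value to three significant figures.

t_c ≈ 1.76 d; D_c ≈ 2.84 mg/L; min DO ≈ 5.48 mg/L; x_c ≈ 47.9 km

At the critical point dD/dt = 0, so k_1 L₀ e^(−k_1 t) = k_2 D. Substituting D(t) from the Streeter–Phelps equation and solving for t gives
t_c = ln[(k_2/k_1)(1 − D₀(k_2−k_1)/(k_1 L₀))] / (k_2−k_1).
Here k_2−k_1 = 1.002 d⁻¹ and 1 − D₀(k_2−k_1)/(k_1 L₀) = 1 − 0.373×1.002/(0.188×25.0) = 0.9205, so
t_c = ln(6.330 × 0.9205) / 1.002 = 1.762 / 1.002 = 1.759 d.
D_c = (k_1/k_2) L₀ e^(−k_1 t_c) = (0.188/1.19) × 25.0 × e^(−0.188×1.759) = 0.1580 × 25.0 × 0.7184 = 2.838 mg/L.
Minimum DO = C_s − D_c = 8.32 − 2.838 = 5.482 mg/L.
x_c = v t_c = 0.315 m/s × 1.759 d × 86400 s/d = 47870 m ≈ 47.9 km.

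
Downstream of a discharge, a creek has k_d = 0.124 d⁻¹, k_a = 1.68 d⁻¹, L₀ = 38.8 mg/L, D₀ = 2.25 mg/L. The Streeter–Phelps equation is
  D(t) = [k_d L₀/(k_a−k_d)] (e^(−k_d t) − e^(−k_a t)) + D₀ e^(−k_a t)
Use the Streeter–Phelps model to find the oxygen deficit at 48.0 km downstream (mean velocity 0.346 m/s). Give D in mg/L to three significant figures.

Travel time t = x/v = 48.0 km / (0.346 m/s) = 48000 m / 0.346 m/s = 138700 s = 1.606 d.
k_d L₀/(k_a−k_d) = 0.124×38.8/(1.68−0.124) = 4.811/1.556 = 3.092 mg/L.
e^(−k_d t) = e^(−0.124×1.606) = 0.8195; e^(−k_a t) = e^(−1.68×1.606) = 0.06737.
D = 3.092 × (0.8195 − 0.06737) + 2.25 × 0.06737 = 2.325 + 0.1516 = 2.477 mg/L.

D ≈ 2.48 mg/L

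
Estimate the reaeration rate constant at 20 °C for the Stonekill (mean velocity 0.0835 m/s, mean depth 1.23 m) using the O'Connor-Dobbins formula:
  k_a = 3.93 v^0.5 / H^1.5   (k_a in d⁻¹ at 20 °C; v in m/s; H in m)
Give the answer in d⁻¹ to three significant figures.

k_a = 3.93 × 0.0835^0.5 / 1.23^1.5 = 3.93 × 0.2890 / 1.364 = 0.8325 d⁻¹.

k_a ≈ 0.832 d⁻¹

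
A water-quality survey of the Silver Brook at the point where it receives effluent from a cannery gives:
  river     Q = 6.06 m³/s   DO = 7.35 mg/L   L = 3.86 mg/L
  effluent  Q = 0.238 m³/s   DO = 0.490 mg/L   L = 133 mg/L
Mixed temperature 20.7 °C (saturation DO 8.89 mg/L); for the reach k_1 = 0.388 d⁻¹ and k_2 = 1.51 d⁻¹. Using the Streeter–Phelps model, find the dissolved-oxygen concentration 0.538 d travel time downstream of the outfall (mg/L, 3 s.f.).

Mixed DO = (6.06×7.35 + 0.238×0.490)/(6.06+0.238) = 44.66/6.298 = 7.091 mg/L.
Mixed L₀ = (6.06×3.86 + 0.238×133)/(6.298) = 55.05/6.298 = 8.740 mg/L.
Initial deficit D₀ = C_s − DO₀ = 8.89 − 7.091 = 1.799 mg/L.
D(0.538) = [0.388×8.740/(1.51−0.388)](e^(−0.388×0.538) − e^(−1.51×0.538)) + 1.799 e^(−1.51×0.538)
= 3.022 × (0.8116 − 0.4438) + 1.799 × 0.4438 = 1.910 mg/L.
DO = 8.89 − 1.910 = 6.980 mg/L.

DO ≈ 6.98 mg/L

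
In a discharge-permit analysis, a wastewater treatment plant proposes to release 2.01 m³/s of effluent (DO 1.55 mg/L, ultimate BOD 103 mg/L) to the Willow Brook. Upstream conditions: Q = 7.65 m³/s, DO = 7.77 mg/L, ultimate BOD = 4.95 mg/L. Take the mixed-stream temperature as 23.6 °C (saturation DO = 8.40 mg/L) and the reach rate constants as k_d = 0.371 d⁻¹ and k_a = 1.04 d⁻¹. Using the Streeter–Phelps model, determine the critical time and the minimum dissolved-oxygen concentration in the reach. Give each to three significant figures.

Mixed DO = (7.65×7.77 + 2.01×1.55)/(7.65+2.01) = 62.56/9.660 = 6.476 mg/L.
Mixed L₀ = (7.65×4.95 + 2.01×103)/(9.660) = 244.9/9.660 = 25.35 mg/L.
Initial deficit D₀ = C_s − DO₀ = 8.40 − 6.476 = 1.924 mg/L.
t_c = (1/0.6690) ln[(1.04/0.371)(1 − 1.924×0.6690/(0.371×25.35))] = 1.495 × ln(2.420) = 1.321 d.
D_c = (0.371/1.04) × 25.35 × e^(−0.371×1.321) = 0.3567 × 25.35 × 0.6126 = 5.540 mg/L.
Minimum DO = 8.40 − 5.540 = 2.860 mg/L.

t_c ≈ 1.32 d; minimum DO ≈ 2.86 mg/L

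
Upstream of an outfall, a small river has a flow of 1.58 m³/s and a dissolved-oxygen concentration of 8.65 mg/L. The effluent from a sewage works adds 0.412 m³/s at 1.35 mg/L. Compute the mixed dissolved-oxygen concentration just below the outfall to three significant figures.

7.14 mg/L

Flow-weighted mixing: C = (Q_r C_r + Q_w C_w)/(Q_r + Q_w)
= (1.58×8.65 + 0.412×1.35)/(1.58 + 0.412) = 14.22/1.992 = 7.140 mg/L.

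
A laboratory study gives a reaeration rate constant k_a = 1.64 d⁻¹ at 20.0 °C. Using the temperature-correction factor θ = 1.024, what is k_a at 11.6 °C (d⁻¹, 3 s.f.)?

k_a(T₂) = k_a(T₁) · θ^(T₂−T₁) = 1.64 × 1.024^(11.6−20.0)
= 1.64 × 1.024^-8.40 = 1.64 × 0.8194 = 1.344 d⁻¹.

k_a ≈ 1.34 d⁻¹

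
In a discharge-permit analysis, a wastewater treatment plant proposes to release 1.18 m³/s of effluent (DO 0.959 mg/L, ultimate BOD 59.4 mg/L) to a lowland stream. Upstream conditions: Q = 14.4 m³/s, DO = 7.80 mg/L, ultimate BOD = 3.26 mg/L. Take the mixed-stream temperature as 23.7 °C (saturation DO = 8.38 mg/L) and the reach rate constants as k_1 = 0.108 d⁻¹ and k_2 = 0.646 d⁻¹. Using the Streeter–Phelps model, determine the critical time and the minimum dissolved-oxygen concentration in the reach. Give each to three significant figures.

Mixed DO = (14.4×7.80 + 1.18×0.959)/(14.4+1.18) = 113.5/15.58 = 7.282 mg/L.
Mixed L₀ = (14.4×3.26 + 1.18×59.4)/(15.58) = 117.0/15.58 = 7.512 mg/L.
Initial deficit D₀ = C_s − DO₀ = 8.38 − 7.282 = 1.098 mg/L.
t_c = (1/0.5380) ln[(0.646/0.108)(1 − 1.098×0.5380/(0.108×7.512))] = 1.859 × ln(1.626) = 0.9032 d.
D_c = (0.108/0.646) × 7.512 × e^(−0.108×0.9032) = 0.1672 × 7.512 × 0.9071 = 1.139 mg/L.
Minimum DO = 8.38 − 1.139 = 7.241 mg/L.

t_c ≈ 0.903 d; minimum DO ≈ 7.24 mg/L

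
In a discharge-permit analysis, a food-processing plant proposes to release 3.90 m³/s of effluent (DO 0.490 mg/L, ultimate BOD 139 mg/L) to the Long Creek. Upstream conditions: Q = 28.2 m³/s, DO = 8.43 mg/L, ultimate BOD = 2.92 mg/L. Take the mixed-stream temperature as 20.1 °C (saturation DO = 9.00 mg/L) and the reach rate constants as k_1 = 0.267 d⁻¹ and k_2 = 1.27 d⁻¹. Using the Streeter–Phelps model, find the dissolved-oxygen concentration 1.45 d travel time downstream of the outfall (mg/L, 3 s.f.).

Mixed DO = (28.2×8.43 + 3.90×0.490)/(28.2+3.90) = 239.6/32.10 = 7.465 mg/L.
Mixed L₀ = (28.2×2.92 + 3.90×139)/(32.10) = 624.4/32.10 = 19.45 mg/L.
Initial deficit D₀ = C_s − DO₀ = 9.00 − 7.465 = 1.535 mg/L.
D(1.45) = [0.267×19.45/(1.27−0.267)](e^(−0.267×1.45) − e^(−1.27×1.45)) + 1.535 e^(−1.27×1.45)
= 5.178 × (0.6790 − 0.1586) + 1.535 × 0.1586 = 2.938 mg/L.
DO = 9.00 − 2.938 = 6.062 mg/L.

DO ≈ 6.06 mg/L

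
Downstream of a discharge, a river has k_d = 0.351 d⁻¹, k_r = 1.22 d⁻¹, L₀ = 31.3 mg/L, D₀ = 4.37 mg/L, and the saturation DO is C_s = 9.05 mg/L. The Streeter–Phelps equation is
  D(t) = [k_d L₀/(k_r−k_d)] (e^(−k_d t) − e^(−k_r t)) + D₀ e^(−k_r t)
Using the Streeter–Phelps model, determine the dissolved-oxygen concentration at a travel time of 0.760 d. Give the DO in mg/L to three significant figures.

k_d L₀/(k_r−k_d) = 0.351×31.3/(1.22−0.351) = 10.99/0.8690 = 12.64 mg/L.
e^(−k_d t) = e^(−0.351×0.7600) = 0.7659; e^(−k_r t) = e^(−1.22×0.7600) = 0.3957.
D = 12.64 × (0.7659 − 0.3957) + 4.37 × 0.3957 = 4.680 + 1.729 = 6.409 mg/L.
DO = C_s − D = 9.05 − 6.409 = 2.641 mg/L.

DO ≈ 2.64 mg/L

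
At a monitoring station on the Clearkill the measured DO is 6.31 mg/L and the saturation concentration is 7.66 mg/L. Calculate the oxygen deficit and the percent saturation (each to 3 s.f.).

D ≈ 1.35 mg/L; 82.4 % saturation

D = C_s − C = 7.66 − 6.31 = 1.35 mg/L.
% saturation = 6.31/7.66 × 100 = 82.4 %.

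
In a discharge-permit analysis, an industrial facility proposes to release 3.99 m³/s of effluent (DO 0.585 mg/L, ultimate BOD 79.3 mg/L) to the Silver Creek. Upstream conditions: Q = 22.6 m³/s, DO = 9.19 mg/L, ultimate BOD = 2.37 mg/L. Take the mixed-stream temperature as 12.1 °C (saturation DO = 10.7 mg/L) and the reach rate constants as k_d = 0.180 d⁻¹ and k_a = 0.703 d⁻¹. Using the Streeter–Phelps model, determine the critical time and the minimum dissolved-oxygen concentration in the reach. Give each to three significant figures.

Mixed DO = (22.6×9.19 + 3.99×0.585)/(22.6+3.99) = 210.0/26.59 = 7.899 mg/L.
Mixed L₀ = (22.6×2.37 + 3.99×79.3)/(26.59) = 370.0/26.59 = 13.91 mg/L.
Initial deficit D₀ = C_s − DO₀ = 10.7 − 7.899 = 2.801 mg/L.
t_c = (1/0.5230) ln[(0.703/0.180)(1 − 2.801×0.5230/(0.180×13.91))] = 1.912 × ln(1.621) = 0.9235 d.
D_c = (0.180/0.703) × 13.91 × e^(−0.180×0.9235) = 0.2560 × 13.91 × 0.8468 = 3.017 mg/L.
Minimum DO = 10.7 − 3.017 = 7.683 mg/L.

t_c ≈ 0.924 d; minimum DO ≈ 7.68 mg/L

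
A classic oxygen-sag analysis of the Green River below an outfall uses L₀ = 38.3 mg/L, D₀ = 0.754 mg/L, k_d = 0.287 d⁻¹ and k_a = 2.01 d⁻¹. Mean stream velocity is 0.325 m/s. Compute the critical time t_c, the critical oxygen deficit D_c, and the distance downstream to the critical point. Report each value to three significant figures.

t_c ≈ 1.06 d; D_c ≈ 4.04 mg/L; x_c ≈ 29.7 km

With k_a/k_d = 7.003 and 1 − D₀(k_a−k_d)/(k_d L₀) = 0.8818,
t_c = ln(7.003 × 0.8818) / (2.01 − 0.287) = ln(6.176) / 1.723 = 1.821/1.723 = 1.057 d.
D_c = (k_d/k_a) L₀ e^(−k_d t_c) = (0.287/2.01) × 38.3 × e^(−0.287×1.057) = 0.1428 × 38.3 × 0.7384 = 4.038 mg/L.
x_c = v t_c = 0.325 m/s × 1.057 d × 86400 s/d = 29670 m ≈ 29.7 km.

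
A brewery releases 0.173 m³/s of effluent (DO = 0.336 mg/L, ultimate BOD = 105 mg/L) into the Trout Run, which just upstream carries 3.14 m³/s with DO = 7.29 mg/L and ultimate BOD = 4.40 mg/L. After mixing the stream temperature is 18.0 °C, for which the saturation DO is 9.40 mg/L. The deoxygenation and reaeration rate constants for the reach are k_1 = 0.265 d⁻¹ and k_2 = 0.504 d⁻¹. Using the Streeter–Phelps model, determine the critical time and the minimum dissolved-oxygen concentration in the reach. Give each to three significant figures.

Mixed DO = (3.14×7.29 + 0.173×0.336)/(3.14+0.173) = 22.95/3.313 = 6.927 mg/L.
Mixed L₀ = (3.14×4.40 + 0.173×105)/(3.313) = 31.98/3.313 = 9.653 mg/L.
Initial deficit D₀ = C_s − DO₀ = 9.40 − 6.927 = 2.473 mg/L.
t_c = (1/0.2390) ln[(0.504/0.265)(1 − 2.473×0.2390/(0.265×9.653))] = 4.184 × ln(1.462) = 1.590 d.
D_c = (0.265/0.504) × 9.653 × e^(−0.265×1.590) = 0.5258 × 9.653 × 0.6561 = 3.330 mg/L.
Minimum DO = 9.40 − 3.330 = 6.070 mg/L.

t_c ≈ 1.59 d; minimum DO ≈ 6.07 mg/L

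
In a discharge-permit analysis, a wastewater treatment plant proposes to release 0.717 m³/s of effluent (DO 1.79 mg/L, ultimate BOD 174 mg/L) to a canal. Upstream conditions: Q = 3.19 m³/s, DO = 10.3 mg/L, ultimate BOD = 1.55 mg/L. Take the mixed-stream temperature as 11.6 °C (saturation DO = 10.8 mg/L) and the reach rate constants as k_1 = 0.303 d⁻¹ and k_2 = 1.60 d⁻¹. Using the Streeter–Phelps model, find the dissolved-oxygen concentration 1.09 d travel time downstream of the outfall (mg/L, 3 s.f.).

Mixed DO = (3.19×10.3 + 0.717×1.79)/(3.19+0.717) = 34.14/3.907 = 8.738 mg/L.
Mixed L₀ = (3.19×1.55 + 0.717×174)/(3.907) = 129.7/3.907 = 33.20 mg/L.
Initial deficit D₀ = C_s − DO₀ = 10.8 − 8.738 = 2.062 mg/L.
D(1.09) = [0.303×33.20/(1.60−0.303)](e^(−0.303×1.09) − e^(−1.60×1.09)) + 2.062 e^(−1.60×1.09)
= 7.755 × (0.7187 − 0.1748) + 2.062 × 0.1748 = 4.579 mg/L.
DO = 10.8 − 4.579 = 6.221 mg/L.

DO ≈ 6.22 mg/L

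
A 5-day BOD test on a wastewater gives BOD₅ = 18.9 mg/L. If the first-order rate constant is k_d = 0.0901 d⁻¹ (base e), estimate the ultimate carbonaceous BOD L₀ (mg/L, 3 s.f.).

L₀ ≈ 52.1 mg/L

BOD₅ = L₀(1 − e^(−5k_d)) ⇒ L₀ = BOD₅ / (1 − e^(−5×0.0901))
= 18.9 / (1 − 0.6373) = 18.9 / 0.3627 = 52.11 mg/L.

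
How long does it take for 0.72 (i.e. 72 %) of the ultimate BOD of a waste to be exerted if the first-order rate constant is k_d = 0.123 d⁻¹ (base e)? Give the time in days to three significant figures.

t ≈ 10.3 d

y/L₀ = 1 − e^(−k_d t) = 0.72 ⇒ e^(−k_d t) = 0.280
t = −ln(0.280) / 0.123 = 1.273 / 0.123 = 10.35 d.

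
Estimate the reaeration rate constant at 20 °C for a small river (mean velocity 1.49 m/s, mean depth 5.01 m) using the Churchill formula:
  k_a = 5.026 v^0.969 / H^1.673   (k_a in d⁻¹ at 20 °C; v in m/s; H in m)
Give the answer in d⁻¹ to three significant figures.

k_a = 5.026 × 1.49^0.969 / 5.01^1.673 = 5.026 × 1.472 / 14.82 = 0.4991 d⁻¹.

k_a ≈ 0.499 d⁻¹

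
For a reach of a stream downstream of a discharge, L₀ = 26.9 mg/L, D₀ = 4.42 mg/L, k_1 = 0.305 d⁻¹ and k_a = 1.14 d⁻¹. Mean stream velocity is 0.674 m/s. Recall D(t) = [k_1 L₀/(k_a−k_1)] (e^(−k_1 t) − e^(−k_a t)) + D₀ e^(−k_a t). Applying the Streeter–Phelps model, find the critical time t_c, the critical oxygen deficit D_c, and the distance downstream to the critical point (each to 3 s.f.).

With k_a/k_1 = 3.738 and 1 − D₀(k_a−k_1)/(k_1 L₀) = 0.5502,
t_c = ln(3.738 × 0.5502) / (1.14 − 0.305) = ln(2.056) / 0.8350 = 0.7209/0.8350 = 0.8634 d.
L(t_c) = L₀ e^(−k_1 t_c) = 26.9 × 0.7685 = 20.67 mg/L, and at the critical point k_a D_c = k_1 L, so D_c = (0.305/1.14) × 20.67 = 5.531 mg/L.
x_c = v t_c = 0.674 m/s × 0.8634 d × 86400 s/d = 50280 m ≈ 50.3 km.

t_c ≈ 0.863 d; D_c ≈ 5.53 mg/L; x_c ≈ 50.3 km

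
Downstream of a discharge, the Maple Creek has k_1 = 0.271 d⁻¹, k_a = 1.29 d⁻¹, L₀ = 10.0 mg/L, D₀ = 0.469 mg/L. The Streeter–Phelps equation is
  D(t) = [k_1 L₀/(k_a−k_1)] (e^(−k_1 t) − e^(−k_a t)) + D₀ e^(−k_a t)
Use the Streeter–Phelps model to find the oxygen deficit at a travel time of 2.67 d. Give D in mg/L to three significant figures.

D ≈ 1.22 mg/L

k_1 L₀/(k_a−k_1) = 0.271×10.0/(1.29−0.271) = 2.710/1.019 = 2.659 mg/L.
e^(−k_1 t) = e^(−0.271×2.670) = 0.4850; e^(−k_a t) = e^(−1.29×2.670) = 0.03193.
D = 2.659 × (0.4850 − 0.03193) + 0.469 × 0.03193 = 1.205 + 0.01497 = 1.220 mg/L.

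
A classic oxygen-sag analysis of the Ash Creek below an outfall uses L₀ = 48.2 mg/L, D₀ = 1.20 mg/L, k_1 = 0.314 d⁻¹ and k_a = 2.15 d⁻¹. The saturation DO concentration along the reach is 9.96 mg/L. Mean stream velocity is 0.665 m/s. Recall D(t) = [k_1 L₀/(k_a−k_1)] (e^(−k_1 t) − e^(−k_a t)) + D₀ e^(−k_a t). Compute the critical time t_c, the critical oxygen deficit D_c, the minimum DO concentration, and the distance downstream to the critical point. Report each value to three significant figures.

With k_a/k_1 = 6.847 and 1 − D₀(k_a−k_1)/(k_1 L₀) = 0.8544,
t_c = ln(6.847 × 0.8544) / (2.15 − 0.314) = ln(5.850) / 1.836 = 1.767/1.836 = 0.9621 d.
D_c = (k_1/k_a) L₀ e^(−k_1 t_c) = (0.314/2.15) × 48.2 × e^(−0.314×0.9621) = 0.1460 × 48.2 × 0.7393 = 5.204 mg/L.
Minimum DO = C_s − D_c = 9.96 − 5.204 = 4.756 mg/L.
x_c = v t_c = 0.665 m/s × 0.9621 d × 86400 s/d = 55280 m ≈ 55.3 km.

t_c ≈ 0.962 d; D_c ≈ 5.20 mg/L; min DO ≈ 4.76 mg/L; x_c ≈ 55.3 km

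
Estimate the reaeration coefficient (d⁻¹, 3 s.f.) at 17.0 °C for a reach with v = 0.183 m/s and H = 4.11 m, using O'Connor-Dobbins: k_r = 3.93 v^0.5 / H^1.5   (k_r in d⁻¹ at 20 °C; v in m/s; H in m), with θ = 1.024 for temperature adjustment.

k_r ≈ 0.188 d⁻¹

k_r(20) = 3.93 × 0.183^0.5 / 4.11^1.5 = 3.93 × 0.4278 / 8.332 = 0.2018 d⁻¹.
k_r(17.0) = 0.2018 × 1.024^(17.0−20) = 0.2018 × 0.9313 = 0.1879 d⁻¹.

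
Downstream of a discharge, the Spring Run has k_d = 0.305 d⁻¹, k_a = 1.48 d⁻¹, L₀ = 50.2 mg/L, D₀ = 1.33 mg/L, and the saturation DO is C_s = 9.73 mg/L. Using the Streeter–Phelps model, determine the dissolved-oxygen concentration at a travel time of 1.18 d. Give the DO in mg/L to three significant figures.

DO ≈ 2.68 mg/L

k_d L₀/(k_a−k_d) = 0.305×50.2/(1.48−0.305) = 15.31/1.175 = 13.03 mg/L.
e^(−k_d t) = e^(−0.305×1.180) = 0.6977; e^(−k_a t) = e^(−1.48×1.180) = 0.1744.
D = 13.03 × (0.6977 − 0.1744) + 1.33 × 0.1744 = 6.820 + 0.2320 = 7.051 mg/L.
DO = C_s − D = 9.73 − 7.051 = 2.679 mg/L.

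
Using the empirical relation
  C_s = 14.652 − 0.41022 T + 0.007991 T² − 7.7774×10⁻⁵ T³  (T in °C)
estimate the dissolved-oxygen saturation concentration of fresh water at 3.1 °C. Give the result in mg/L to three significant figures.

C_s = 14.652 − 0.41022×3.1 + 0.007991×3.1² − 7.7774×10⁻⁵×3.1³ = 13.45 mg/L.

C_s ≈ 13.5 mg/L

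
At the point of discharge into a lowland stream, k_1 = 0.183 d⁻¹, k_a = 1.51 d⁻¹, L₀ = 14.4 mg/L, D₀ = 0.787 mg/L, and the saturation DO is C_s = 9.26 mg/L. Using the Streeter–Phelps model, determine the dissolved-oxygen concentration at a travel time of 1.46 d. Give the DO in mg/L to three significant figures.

DO ≈ 7.87 mg/L

k_1 L₀/(k_a−k_1) = 0.183×14.4/(1.51−0.183) = 2.635/1.327 = 1.986 mg/L.
e^(−k_1 t) = e^(−0.183×1.460) = 0.7655; e^(−k_a t) = e^(−1.51×1.460) = 0.1103.
D = 1.986 × (0.7655 − 0.1103) + 0.787 × 0.1103 = 1.301 + 0.08680 = 1.388 mg/L.
DO = C_s − D = 9.26 − 1.388 = 7.872 mg/L.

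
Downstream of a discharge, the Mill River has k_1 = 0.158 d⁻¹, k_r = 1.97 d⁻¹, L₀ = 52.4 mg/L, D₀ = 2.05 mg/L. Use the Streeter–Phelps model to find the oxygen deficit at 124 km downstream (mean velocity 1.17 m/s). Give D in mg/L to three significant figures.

D ≈ 3.54 mg/L

Travel time t = x/v = 124 km / (1.17 m/s) = 124000 m / 1.17 m/s = 106000 s = 1.227 d.
k_1 L₀/(k_r−k_1) = 0.158×52.4/(1.97−0.158) = 8.279/1.812 = 4.569 mg/L.
e^(−k_1 t) = e^(−0.158×1.227) = 0.8238; e^(−k_r t) = e^(−1.97×1.227) = 0.08923.
D = 4.569 × (0.8238 − 0.08923) + 2.05 × 0.08923 = 3.356 + 0.1829 = 3.539 mg/L.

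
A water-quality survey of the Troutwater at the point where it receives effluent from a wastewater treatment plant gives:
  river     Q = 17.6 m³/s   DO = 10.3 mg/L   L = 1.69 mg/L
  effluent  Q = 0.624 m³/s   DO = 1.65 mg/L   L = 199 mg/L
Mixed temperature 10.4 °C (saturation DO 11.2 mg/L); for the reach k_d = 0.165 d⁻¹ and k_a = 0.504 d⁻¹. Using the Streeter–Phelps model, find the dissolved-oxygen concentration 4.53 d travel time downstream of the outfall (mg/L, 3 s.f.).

DO ≈ 9.55 mg/L

Mixed DO = (17.6×10.3 + 0.624×1.65)/(17.6+0.624) = 182.3/18.22 = 10.00 mg/L.
Mixed L₀ = (17.6×1.69 + 0.624×199)/(18.22) = 153.9/18.22 = 8.446 mg/L.
Initial deficit D₀ = C_s − DO₀ = 11.2 − 10.00 = 1.196 mg/L.
D(4.53) = [0.165×8.446/(0.504−0.165)](e^(−0.165×4.53) − e^(−0.504×4.53)) + 1.196 e^(−0.504×4.53)
= 4.111 × (0.4736 − 0.1020) + 1.196 × 0.1020 = 1.650 mg/L.
DO = 11.2 − 1.650 = 9.550 mg/L.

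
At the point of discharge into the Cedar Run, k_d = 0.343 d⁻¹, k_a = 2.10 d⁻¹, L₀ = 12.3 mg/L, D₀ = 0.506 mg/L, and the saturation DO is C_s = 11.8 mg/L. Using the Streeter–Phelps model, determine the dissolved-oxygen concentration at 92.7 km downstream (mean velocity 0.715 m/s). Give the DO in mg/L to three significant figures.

Travel time t = x/v = 92.7 km / (0.715 m/s) = 92700 m / 0.715 m/s = 129700 s = 1.501 d.
k_d L₀/(k_a−k_d) = 0.343×12.3/(2.10−0.343) = 4.219/1.757 = 2.401 mg/L.
e^(−k_d t) = e^(−0.343×1.501) = 0.5977; e^(−k_a t) = e^(−2.10×1.501) = 0.04280.
D = 2.401 × (0.5977 − 0.04280) + 0.506 × 0.04280 = 1.332 + 0.02166 = 1.354 mg/L.
DO = C_s − D = 11.8 − 1.354 = 10.45 mg/L.

DO ≈ 10.4 mg/L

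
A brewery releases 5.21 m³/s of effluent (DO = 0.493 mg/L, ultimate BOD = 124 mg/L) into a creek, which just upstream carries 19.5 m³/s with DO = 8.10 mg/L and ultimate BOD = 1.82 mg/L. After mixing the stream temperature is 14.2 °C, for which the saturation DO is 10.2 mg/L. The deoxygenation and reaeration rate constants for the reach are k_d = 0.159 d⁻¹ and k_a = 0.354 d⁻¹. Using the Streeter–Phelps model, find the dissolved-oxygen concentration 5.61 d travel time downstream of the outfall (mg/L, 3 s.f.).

DO ≈ 3.56 mg/L

Mixed DO = (19.5×8.10 + 5.21×0.493)/(19.5+5.21) = 160.5/24.71 = 6.496 mg/L.
Mixed L₀ = (19.5×1.82 + 5.21×124)/(24.71) = 681.5/24.71 = 27.58 mg/L.
Initial deficit D₀ = C_s − DO₀ = 10.2 − 6.496 = 3.704 mg/L.
D(5.61) = [0.159×27.58/(0.354−0.159)](e^(−0.159×5.61) − e^(−0.354×5.61)) + 3.704 e^(−0.354×5.61)
= 22.49 × (0.4098 − 0.1373) + 3.704 × 0.1373 = 6.639 mg/L.
DO = 10.2 − 6.639 = 3.561 mg/L.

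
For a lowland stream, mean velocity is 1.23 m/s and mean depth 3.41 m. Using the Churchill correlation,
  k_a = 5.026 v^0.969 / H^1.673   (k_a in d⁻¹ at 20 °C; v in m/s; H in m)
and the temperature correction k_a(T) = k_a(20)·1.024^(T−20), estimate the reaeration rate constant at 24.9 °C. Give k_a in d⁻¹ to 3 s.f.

k_a(20) = 5.026 × 1.23^0.969 / 3.41^1.673 = 5.026 × 1.222 / 7.786 = 0.7889 d⁻¹.
k_a(24.9) = 0.7889 × 1.024^(24.9−20) = 0.7889 × 1.123 = 0.8862 d⁻¹.

k_a ≈ 0.886 d⁻¹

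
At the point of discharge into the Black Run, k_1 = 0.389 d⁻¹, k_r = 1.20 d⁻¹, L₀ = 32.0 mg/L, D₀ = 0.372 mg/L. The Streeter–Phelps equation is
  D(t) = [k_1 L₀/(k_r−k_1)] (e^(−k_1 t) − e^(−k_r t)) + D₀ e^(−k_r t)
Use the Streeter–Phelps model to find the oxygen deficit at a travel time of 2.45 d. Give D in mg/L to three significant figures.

D ≈ 5.13 mg/L

k_1 L₀/(k_r−k_1) = 0.389×32.0/(1.20−0.389) = 12.45/0.8110 = 15.35 mg/L.
e^(−k_1 t) = e^(−0.389×2.450) = 0.3856; e^(−k_r t) = e^(−1.20×2.450) = 0.05287.
D = 15.35 × (0.3856 − 0.05287) + 0.372 × 0.05287 = 5.107 + 0.01967 = 5.126 mg/L.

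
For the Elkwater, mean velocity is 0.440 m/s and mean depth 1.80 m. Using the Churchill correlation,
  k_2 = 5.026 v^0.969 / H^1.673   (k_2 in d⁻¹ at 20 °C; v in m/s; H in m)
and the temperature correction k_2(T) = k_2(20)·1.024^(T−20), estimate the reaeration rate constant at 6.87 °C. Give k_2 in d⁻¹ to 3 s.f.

k_2(20) = 5.026 × 0.440^0.969 / 1.80^1.673 = 5.026 × 0.4513 / 2.673 = 0.8485 d⁻¹.
k_2(6.87) = 0.8485 × 1.024^(6.87−20) = 0.8485 × 0.7324 = 0.6215 d⁻¹.

k_2 ≈ 0.621 d⁻¹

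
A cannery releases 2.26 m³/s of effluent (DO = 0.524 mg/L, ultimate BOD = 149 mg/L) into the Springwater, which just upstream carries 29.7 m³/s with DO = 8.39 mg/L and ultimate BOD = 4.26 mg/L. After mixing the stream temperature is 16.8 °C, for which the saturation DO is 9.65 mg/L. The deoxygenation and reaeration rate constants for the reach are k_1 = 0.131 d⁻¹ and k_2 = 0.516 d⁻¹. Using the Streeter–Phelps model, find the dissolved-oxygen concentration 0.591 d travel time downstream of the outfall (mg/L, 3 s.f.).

DO ≈ 7.38 mg/L

Mixed DO = (29.7×8.39 + 2.26×0.524)/(29.7+2.26) = 250.4/31.96 = 7.834 mg/L.
Mixed L₀ = (29.7×4.26 + 2.26×149)/(31.96) = 463.3/31.96 = 14.50 mg/L.
Initial deficit D₀ = C_s − DO₀ = 9.65 − 7.834 = 1.816 mg/L.
D(0.591) = [0.131×14.50/(0.516−0.131)](e^(−0.131×0.591) − e^(−0.516×0.591)) + 1.816 e^(−0.516×0.591)
= 4.932 × (0.9255 − 0.7372) + 1.816 × 0.7372 = 2.268 mg/L.
DO = 9.65 − 2.268 = 7.382 mg/L.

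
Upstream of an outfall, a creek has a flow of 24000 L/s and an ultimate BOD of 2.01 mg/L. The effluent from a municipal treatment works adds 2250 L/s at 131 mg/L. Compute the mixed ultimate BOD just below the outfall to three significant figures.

13.1 mg/L

Flow-weighted mixing: C = (Q_r C_r + Q_w C_w)/(Q_r + Q_w)
= (24000×2.01 + 2250×131)/(24000 + 2250) = 343000/26250 = 13.07 mg/L.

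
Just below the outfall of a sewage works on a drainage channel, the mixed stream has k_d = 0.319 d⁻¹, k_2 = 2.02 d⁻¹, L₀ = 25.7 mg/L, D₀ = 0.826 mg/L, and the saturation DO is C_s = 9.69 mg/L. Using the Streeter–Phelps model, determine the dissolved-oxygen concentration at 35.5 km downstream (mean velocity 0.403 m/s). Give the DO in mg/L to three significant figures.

DO ≈ 6.72 mg/L

Travel time t = x/v = 35.5 km / (0.403 m/s) = 35500 m / 0.403 m/s = 88090 s = 1.020 d.
k_d L₀/(k_2−k_d) = 0.319×25.7/(2.02−0.319) = 8.198/1.701 = 4.820 mg/L.
e^(−k_d t) = e^(−0.319×1.020) = 0.7224; e^(−k_2 t) = e^(−2.02×1.020) = 0.1275.
D = 4.820 × (0.7224 − 0.1275) + 0.826 × 0.1275 = 2.867 + 0.1053 = 2.972 mg/L.
DO = C_s − D = 9.69 − 2.972 = 6.718 mg/L.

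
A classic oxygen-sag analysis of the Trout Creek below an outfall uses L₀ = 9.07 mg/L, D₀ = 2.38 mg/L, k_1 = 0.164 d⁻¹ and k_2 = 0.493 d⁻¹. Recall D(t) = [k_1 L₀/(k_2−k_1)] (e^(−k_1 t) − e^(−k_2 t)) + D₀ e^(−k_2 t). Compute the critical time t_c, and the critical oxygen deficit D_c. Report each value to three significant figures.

At the critical point dD/dt = 0, so k_1 L₀ e^(−k_1 t) = k_2 D. Substituting D(t) from the Streeter–Phelps equation and solving for t gives
t_c = ln[(k_2/k_1)(1 − D₀(k_2−k_1)/(k_1 L₀))] / (k_2−k_1).
Here k_2−k_1 = 0.3290 d⁻¹ and 1 − D₀(k_2−k_1)/(k_1 L₀) = 1 − 2.38×0.3290/(0.164×9.07) = 0.4736, so
t_c = ln(3.006 × 0.4736) / 0.3290 = 0.3532 / 0.3290 = 1.074 d.
L(t_c) = L₀ e^(−k_1 t_c) = 9.07 × 0.8386 = 7.606 mg/L, and at the critical point k_2 D_c = k_1 L, so D_c = (0.164/0.493) × 7.606 = 2.530 mg/L.

t_c ≈ 1.07 d; D_c ≈ 2.53 mg/L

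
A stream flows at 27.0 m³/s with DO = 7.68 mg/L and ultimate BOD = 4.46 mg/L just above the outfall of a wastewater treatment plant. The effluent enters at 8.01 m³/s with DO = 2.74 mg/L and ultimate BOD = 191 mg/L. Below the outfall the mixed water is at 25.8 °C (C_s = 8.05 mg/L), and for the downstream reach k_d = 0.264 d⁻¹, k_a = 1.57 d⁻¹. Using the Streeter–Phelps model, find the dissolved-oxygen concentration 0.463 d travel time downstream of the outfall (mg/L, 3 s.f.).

Mixed DO = (27.0×7.68 + 8.01×2.74)/(27.0+8.01) = 229.3/35.01 = 6.550 mg/L.
Mixed L₀ = (27.0×4.46 + 8.01×191)/(35.01) = 1650/35.01 = 47.14 mg/L.
Initial deficit D₀ = C_s − DO₀ = 8.05 − 6.550 = 1.500 mg/L.
D(0.463) = [0.264×47.14/(1.57−0.264)](e^(−0.264×0.463) − e^(−1.57×0.463)) + 1.500 e^(−1.57×0.463)
= 9.529 × (0.8849 − 0.4834) + 1.500 × 0.4834 = 4.551 mg/L.
DO = 8.05 − 4.551 = 3.499 mg/L.

DO ≈ 3.50 mg/L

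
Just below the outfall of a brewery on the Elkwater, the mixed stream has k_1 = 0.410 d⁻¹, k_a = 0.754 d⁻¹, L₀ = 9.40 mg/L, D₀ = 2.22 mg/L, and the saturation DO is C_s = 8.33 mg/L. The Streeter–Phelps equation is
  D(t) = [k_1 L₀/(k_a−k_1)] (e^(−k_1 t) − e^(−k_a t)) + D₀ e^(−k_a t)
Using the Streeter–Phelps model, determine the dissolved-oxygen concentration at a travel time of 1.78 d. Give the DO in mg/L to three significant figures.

DO ≈ 5.28 mg/L

k_1 L₀/(k_a−k_1) = 0.410×9.40/(0.754−0.410) = 3.854/0.3440 = 11.20 mg/L.
e^(−k_1 t) = e^(−0.410×1.780) = 0.4820; e^(−k_a t) = e^(−0.754×1.780) = 0.2613.
D = 11.20 × (0.4820 − 0.2613) + 2.22 × 0.2613 = 2.473 + 0.5801 = 3.053 mg/L.
DO = C_s − D = 8.33 − 3.053 = 5.277 mg/L.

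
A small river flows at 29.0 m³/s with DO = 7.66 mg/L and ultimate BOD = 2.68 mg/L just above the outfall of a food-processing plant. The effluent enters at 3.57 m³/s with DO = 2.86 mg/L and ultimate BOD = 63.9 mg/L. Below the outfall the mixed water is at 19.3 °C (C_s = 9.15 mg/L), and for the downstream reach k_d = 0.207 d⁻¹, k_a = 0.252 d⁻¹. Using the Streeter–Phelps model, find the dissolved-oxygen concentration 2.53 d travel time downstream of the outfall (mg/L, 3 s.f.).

Mixed DO = (29.0×7.66 + 3.57×2.86)/(29.0+3.57) = 232.4/32.57 = 7.134 mg/L.
Mixed L₀ = (29.0×2.68 + 3.57×63.9)/(32.57) = 305.8/32.57 = 9.390 mg/L.
Initial deficit D₀ = C_s − DO₀ = 9.15 − 7.134 = 2.016 mg/L.
D(2.53) = [0.207×9.390/(0.252−0.207)](e^(−0.207×2.53) − e^(−0.252×2.53)) + 2.016 e^(−0.252×2.53)
= 43.20 × (0.5923 − 0.5286) + 2.016 × 0.5286 = 3.819 mg/L.
DO = 9.15 − 3.819 = 5.331 mg/L.

DO ≈ 5.33 mg/L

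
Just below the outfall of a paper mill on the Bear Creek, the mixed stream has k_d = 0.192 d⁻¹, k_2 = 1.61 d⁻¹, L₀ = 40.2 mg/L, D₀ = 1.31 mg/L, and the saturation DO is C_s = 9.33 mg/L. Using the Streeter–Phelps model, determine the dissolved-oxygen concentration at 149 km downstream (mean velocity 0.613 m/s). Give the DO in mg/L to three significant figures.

DO ≈ 6.20 mg/L

Travel time t = x/v = 149 km / (0.613 m/s) = 149000 m / 0.613 m/s = 243100 s = 2.813 d.
k_d L₀/(k_2−k_d) = 0.192×40.2/(1.61−0.192) = 7.718/1.418 = 5.443 mg/L.
e^(−k_d t) = e^(−0.192×2.813) = 0.5827; e^(−k_2 t) = e^(−1.61×2.813) = 0.01079.
D = 5.443 × (0.5827 − 0.01079) + 1.31 × 0.01079 = 3.113 + 0.01413 = 3.127 mg/L.
DO = C_s − D = 9.33 − 3.127 = 6.203 mg/L.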